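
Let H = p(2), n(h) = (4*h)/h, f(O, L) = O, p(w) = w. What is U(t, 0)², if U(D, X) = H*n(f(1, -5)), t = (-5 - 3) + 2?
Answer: 64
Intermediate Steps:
n(h) = 4
H = 2
t = -6 (t = -8 + 2 = -6)
U(D, X) = 8 (U(D, X) = 2*4 = 8)
U(t, 0)² = 8² = 64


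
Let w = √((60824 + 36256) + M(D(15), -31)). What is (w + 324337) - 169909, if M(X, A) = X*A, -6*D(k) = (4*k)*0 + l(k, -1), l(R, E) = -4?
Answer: 154428 + √873534/3 ≈ 1.5474e+5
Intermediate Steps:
D(k) = ⅔ (D(k) = -((4*k)*0 - 4)/6 = -(0 - 4)/6 = -⅙*(-4) = ⅔)
M(X, A) = A*X
w = √873534/3 (w = √((60824 + 36256) - 31*⅔) = √(97080 - 62/3) = √(291178/3) = √873534/3 ≈ 311.54)
(w + 324337) - 169909 = (√873534/3 + 324337) - 169909 = (324337 + √873534/3) - 169909 = 154428 + √873534/3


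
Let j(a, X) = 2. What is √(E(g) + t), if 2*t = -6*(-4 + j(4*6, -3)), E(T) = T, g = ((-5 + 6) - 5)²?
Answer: √22 ≈ 4.6904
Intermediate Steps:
g = 16 (g = (1 - 5)² = (-4)² = 16)
t = 6 (t = (-6*(-4 + 2))/2 = (-6*(-2))/2 = (½)*12 = 6)
√(E(g) + t) = √(16 + 6) = √22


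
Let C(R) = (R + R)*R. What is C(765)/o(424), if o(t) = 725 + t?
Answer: 390150/383 ≈ 1018.7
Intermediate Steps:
C(R) = 2*R² (C(R) = (2*R)*R = 2*R²)
C(765)/o(424) = (2*765²)/(725 + 424) = (2*585225)/1149 = 1170450*(1/1149) = 390150/383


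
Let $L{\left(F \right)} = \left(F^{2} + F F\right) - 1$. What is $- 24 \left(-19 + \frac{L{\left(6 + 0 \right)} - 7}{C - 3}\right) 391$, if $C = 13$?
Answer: $\frac{591192}{5} \approx 1.1824 \cdot 10^{5}$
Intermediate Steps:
$L{\left(F \right)} = -1 + 2 F^{2}$ ($L{\left(F \right)} = \left(F^{2} + F^{2}\right) - 1 = 2 F^{2} - 1 = -1 + 2 F^{2}$)
$- 24 \left(-19 + \frac{L{\left(6 + 0 \right)} - 7}{C - 3}\right) 391 = - 24 \left(-19 + \frac{\left(-1 + 2 \left(6 + 0\right)^{2}\right) - 7}{13 - 3}\right) 391 = - 24 \left(-19 + \frac{\left(-1 + 2 \cdot 6^{2}\right) - 7}{10}\right) 391 = - 24 \left(-19 + \left(\left(-1 + 2 \cdot 36\right) - 7\right) \frac{1}{10}\right) 391 = - 24 \left(-19 + \left(\left(-1 + 72\right) - 7\right) \frac{1}{10}\right) 391 = - 24 \left(-19 + \left(71 - 7\right) \frac{1}{10}\right) 391 = - 24 \left(-19 + 64 \cdot \frac{1}{10}\right) 391 = - 24 \left(-19 + \frac{32}{5}\right) 391 = \left(-24\right) \left(- \frac{63}{5}\right) 391 = \frac{1512}{5} \cdot 391 = \frac{591192}{5}$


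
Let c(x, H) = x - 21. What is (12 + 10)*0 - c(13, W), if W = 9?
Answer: 8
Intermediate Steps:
c(x, H) = -21 + x
(12 + 10)*0 - c(13, W) = (12 + 10)*0 - (-21 + 13) = 22*0 - 1*(-8) = 0 + 8 = 8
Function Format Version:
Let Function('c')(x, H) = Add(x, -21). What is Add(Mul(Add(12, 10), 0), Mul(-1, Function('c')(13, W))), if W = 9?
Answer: 8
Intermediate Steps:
Function('c')(x, H) = Add(-21, x)
Add(Mul(Add(12, 10), 0), Mul(-1, Function('c')(13, W))) = Add(Mul(Add(12, 10), 0), Mul(-1, Add(-21, 13))) = Add(Mul(22, 0), Mul(-1, -8)) = Add(0, 8) = 8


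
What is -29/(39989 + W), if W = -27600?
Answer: -29/12389 ≈ -0.0023408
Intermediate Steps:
-29/(39989 + W) = -29/(39989 - 27600) = -29/12389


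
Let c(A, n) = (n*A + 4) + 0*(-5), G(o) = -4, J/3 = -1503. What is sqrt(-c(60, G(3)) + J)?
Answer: I*sqrt(4273) ≈ 65.368*I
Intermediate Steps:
J = -4509 (J = 3*(-1503) = -4509)
c(A, n) = 4 + A*n (c(A, n) = (A*n + 4) + 0 = (4 + A*n) + 0 = 4 + A*n)
sqrt(-c(60, G(3)) + J) = sqrt(-(4 + 60*(-4)) - 4509) = sqrt(-(4 - 240) - 4509) = sqrt(-1*(-236) - 4509) = sqrt(236 - 4509) = sqrt(-4273) = I*sqrt(4273)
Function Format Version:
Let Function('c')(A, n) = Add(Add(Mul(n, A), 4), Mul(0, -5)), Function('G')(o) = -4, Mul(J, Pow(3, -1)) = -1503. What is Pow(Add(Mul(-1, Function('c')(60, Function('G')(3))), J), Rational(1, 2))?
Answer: Mul(I, Pow(4273, Rational(1, 2))) ≈ Mul(65.368, I)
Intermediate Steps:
J = -4509 (J = Mul(3, -1503) = -4509)
Function('c')(A, n) = Add(4, Mul(A, n)) (Function('c')(A, n) = Add(Add(Mul(A, n), 4), 0) = Add(Add(4, Mul(A, n)), 0) = Add(4, Mul(A, n)))
Pow(Add(Mul(-1, Function('c')(60, Function('G')(3))), J), Rational(1, 2)) = Pow(Add(Mul(-1, Add(4, Mul(60, -4))), -4509), Rational(1, 2)) = Pow(Add(Mul(-1, Add(4, -240)), -4509), Rational(1, 2)) = Pow(Add(Mul(-1, -236), -4509), Rational(1, 2)) = Pow(Add(236, -4509), Rational(1, 2)) = Pow(-4273, Rational(1, 2)) = Mul(I, Pow(4273, Rational(1, 2)))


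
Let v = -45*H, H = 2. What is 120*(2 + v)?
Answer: -10560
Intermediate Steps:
v = -90 (v = -45*2 = -90)
120*(2 + v) = 120*(2 - 90) = 120*(-88) = -10560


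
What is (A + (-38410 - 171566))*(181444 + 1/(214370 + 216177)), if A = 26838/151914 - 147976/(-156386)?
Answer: -4639240630896851156180577/121769059602307 ≈ -3.8099e+10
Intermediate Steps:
A = 317579923/282824081 (A = 26838*(1/151914) - 147976*(-1/156386) = 639/3617 + 73988/78193 = 317579923/282824081 ≈ 1.1229)
(A + (-38410 - 171566))*(181444 + 1/(214370 + 216177)) = (317579923/282824081 + (-38410 - 171566))*(181444 + 1/(214370 + 216177)) = (317579923/282824081 - 209976)*(181444 + 1/430547) = -59385951652133*(181444 + 1/430547)/282824081 = -59385951652133/282824081*78120169869/430547 = -4639240630896851156180577/121769059602307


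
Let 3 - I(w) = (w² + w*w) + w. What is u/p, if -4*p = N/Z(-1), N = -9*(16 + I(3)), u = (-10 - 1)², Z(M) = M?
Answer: 242/9 ≈ 26.889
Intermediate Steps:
I(w) = 3 - w - 2*w² (I(w) = 3 - ((w² + w*w) + w) = 3 - ((w² + w²) + w) = 3 - (2*w² + w) = 3 - (w + 2*w²) = 3 + (-w - 2*w²) = 3 - w - 2*w²)
u = 121 (u = (-11)² = 121)
N = 18 (N = -9*(16 + (3 - 1*3 - 2*3²)) = -9*(16 + (3 - 3 - 2*9)) = -9*(16 + (3 - 3 - 18)) = -9*(16 - 18) = -9*(-2) = 18)
p = 9/2 (p = -9/(2*(-1)) = -9*(-1)/2 = -¼*(-18) = 9/2 ≈ 4.5000)
u/p = 121/(9/2) = 121*(2/9) = 242/9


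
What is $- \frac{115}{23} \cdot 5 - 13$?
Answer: $-38$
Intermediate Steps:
$- \frac{115}{23} \cdot 5 - 13 = \left(-115\right) \frac{1}{23} \cdot 5 - 13 = \left(-5\right) 5 - 13 = -25 - 13 = -38$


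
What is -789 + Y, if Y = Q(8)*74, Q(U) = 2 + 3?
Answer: -419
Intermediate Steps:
Q(U) = 5
Y = 370 (Y = 5*74 = 370)
-789 + Y = -789 + 370 = -419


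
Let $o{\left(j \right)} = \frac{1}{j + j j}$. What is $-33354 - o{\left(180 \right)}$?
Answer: $- \frac{1086673321}{32580} \approx -33354.0$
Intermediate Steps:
$o{\left(j \right)} = \frac{1}{j + j^{2}}$
$-33354 - o{\left(180 \right)} = -33354 - \frac{1}{180 \left(1 + 180\right)} = -33354 - \frac{1}{180 \cdot 181} = -33354 - \frac{1}{180} \cdot \frac{1}{181} = -33354 - \frac{1}{32580} = - \frac{1086673321}{32580}$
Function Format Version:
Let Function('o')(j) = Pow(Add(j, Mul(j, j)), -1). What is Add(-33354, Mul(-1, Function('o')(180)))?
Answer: Rational(-1086673321, 32580) ≈ -33354.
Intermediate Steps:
Function('o')(j) = Pow(Add(j, Pow(j, 2)), -1)
Add(-33354, Mul(-1, Function('o')(180))) = Add(-33354, Mul(-1, Mul(Pow(180, -1), Pow(Add(1, 180), -1)))) = Add(-33354, Mul(-1, Mul(Rational(1, 180), Pow(181, -1)))) = Add(-33354, Mul(-1, Mul(Rational(1, 180), Rational(1, 181)))) = Add(-33354, Mul(-1, Rational(1, 32580))) = Add(-33354, Rational(-1, 32580)) = Rational(-1086673321, 32580)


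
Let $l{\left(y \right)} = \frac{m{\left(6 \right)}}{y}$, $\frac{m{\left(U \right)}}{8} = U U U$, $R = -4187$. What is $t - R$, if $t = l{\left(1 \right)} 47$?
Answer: $85403$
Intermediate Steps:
$m{\left(U \right)} = 8 U^{3}$ ($m{\left(U \right)} = 8 U U U = 8 U^{2} U = 8 U^{3}$)
$l{\left(y \right)} = \frac{1728}{y}$ ($l{\left(y \right)} = \frac{8 \cdot 6^{3}}{y} = \frac{8 \cdot 216}{y} = \frac{1728}{y}$)
$t = 81216$ ($t = \frac{1728}{1} \cdot 47 = 1728 \cdot 1 \cdot 47 = 1728 \cdot 47 = 81216$)
$t - R = 81216 - -4187 = 81216 + 4187 = 85403$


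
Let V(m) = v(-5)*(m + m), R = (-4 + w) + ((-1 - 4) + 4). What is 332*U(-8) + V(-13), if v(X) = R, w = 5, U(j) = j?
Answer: -2656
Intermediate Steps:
R = 0 (R = (-4 + 5) + ((-1 - 4) + 4) = 1 + (-5 + 4) = 1 - 1 = 0)
v(X) = 0
V(m) = 0 (V(m) = 0*(m + m) = 0*(2*m) = 0)
332*U(-8) + V(-13) = 332*(-8) + 0 = -2656 + 0 = -2656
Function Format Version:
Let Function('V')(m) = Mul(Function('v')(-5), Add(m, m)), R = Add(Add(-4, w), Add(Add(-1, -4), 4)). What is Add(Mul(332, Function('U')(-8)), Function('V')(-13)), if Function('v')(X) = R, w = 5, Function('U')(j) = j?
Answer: -2656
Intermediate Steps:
R = 0 (R = Add(Add(-4, 5), Add(Add(-1, -4), 4)) = Add(1, Add(-5, 4)) = Add(1, -1) = 0)
Function('v')(X) = 0
Function('V')(m) = 0 (Function('V')(m) = Mul(0, Add(m, m)) = Mul(0, Mul(2, m)) = 0)
Add(Mul(332, Function('U')(-8)), Function('V')(-13)) = Add(Mul(332, -8), 0) = Add(-2656, 0) = -2656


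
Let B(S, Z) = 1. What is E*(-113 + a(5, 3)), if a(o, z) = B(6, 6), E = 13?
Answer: -1456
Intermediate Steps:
a(o, z) = 1
E*(-113 + a(5, 3)) = 13*(-113 + 1) = 13*(-112) = -1456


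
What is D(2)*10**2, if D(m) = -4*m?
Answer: -800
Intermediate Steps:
D(2)*10**2 = -4*2*10**2 = -8*100 = -800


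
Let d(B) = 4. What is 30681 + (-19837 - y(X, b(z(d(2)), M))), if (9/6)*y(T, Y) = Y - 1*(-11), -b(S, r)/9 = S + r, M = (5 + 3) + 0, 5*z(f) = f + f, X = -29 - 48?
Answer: 163414/15 ≈ 10894.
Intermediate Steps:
X = -77
z(f) = 2*f/5 (z(f) = (f + f)/5 = (2*f)/5 = 2*f/5)
M = 8 (M = 8 + 0 = 8)
b(S, r) = -9*S - 9*r (b(S, r) = -9*(S + r) = -9*S - 9*r)
y(T, Y) = 22/3 + 2*Y/3 (y(T, Y) = 2*(Y - 1*(-11))/3 = 2*(Y + 11)/3 = 2*(11 + Y)/3 = 22/3 + 2*Y/3)
30681 + (-19837 - y(X, b(z(d(2)), M))) = 30681 + (-19837 - (22/3 + 2*(-18*4/5 - 9*8)/3)) = 30681 + (-19837 - (22/3 + 2*(-9*8/5 - 72)/3)) = 30681 + (-19837 - (22/3 + 2*(-72/5 - 72)/3)) = 30681 + (-19837 - (22/3 + (⅔)*(-432/5))) = 30681 + (-19837 - (22/3 - 288/5)) = 30681 + (-19837 - 1*(-754/15)) = 30681 + (-19837 + 754/15) = 30681 - 296801/15 = 163414/15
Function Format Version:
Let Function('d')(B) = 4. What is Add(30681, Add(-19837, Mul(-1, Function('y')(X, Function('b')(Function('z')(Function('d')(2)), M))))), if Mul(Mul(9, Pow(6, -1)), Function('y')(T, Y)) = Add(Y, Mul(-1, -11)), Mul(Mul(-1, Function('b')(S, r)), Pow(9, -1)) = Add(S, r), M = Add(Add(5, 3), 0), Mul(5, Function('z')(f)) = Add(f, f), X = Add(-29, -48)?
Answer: Rational(163414, 15) ≈ 10894.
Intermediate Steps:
X = -77
Function('z')(f) = Mul(Rational(2, 5), f) (Function('z')(f) = Mul(Rational(1, 5), Add(f, f)) = Mul(Rational(1, 5), Mul(2, f)) = Mul(Rational(2, 5), f))
M = 8 (M = Add(8, 0) = 8)
Function('b')(S, r) = Add(Mul(-9, S), Mul(-9, r)) (Function('b')(S, r) = Mul(-9, Add(S, r)) = Add(Mul(-9, S), Mul(-9, r)))
Function('y')(T, Y) = Add(Rational(22, 3), Mul(Rational(2, 3), Y)) (Function('y')(T, Y) = Mul(Rational(2, 3), Add(Y, Mul(-1, -11))) = Mul(Rational(2, 3), Add(Y, 11)) = Mul(Rational(2, 3), Add(11, Y)) = Add(Rational(22, 3), Mul(Rational(2, 3), Y)))
Add(30681, Add(-19837, Mul(-1, Function('y')(X, Function('b')(Function('z')(Function('d')(2)), M))))) = Add(30681, Add(-19837, Mul(-1, Add(Rational(22, 3), Mul(Rational(2, 3), Add(Mul(-9, Mul(Rational(2, 5), 4)), Mul(-9, 8))))))) = Add(30681, Add(-19837, Mul(-1, Add(Rational(22, 3), Mul(Rational(2, 3), Add(Mul(-9, Rational(8, 5)), -72)))))) = Add(30681, Add(-19837, Mul(-1, Add(Rational(22, 3), Mul(Rational(2, 3), Add(Rational(-72, 5), -72)))))) = Add(30681, Add(-19837, Mul(-1, Add(Rational(22, 3), Mul(Rational(2, 3), Rational(-432, 5)))))) = Add(30681, Add(-19837, Mul(-1, Add(Rational(22, 3), Rational(-288, 5))))) = Add(30681, Add(-19837, Mul(-1, Rational(-754, 15)))) = Add(30681, Add(-19837, Rational(754, 15))) = Add(30681, Rational(-296801, 15)) = Rational(163414, 15)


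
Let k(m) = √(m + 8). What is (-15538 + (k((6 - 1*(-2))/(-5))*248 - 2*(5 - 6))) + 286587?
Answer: 271051 + 992*√10/5 ≈ 2.7168e+5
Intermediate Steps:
k(m) = √(8 + m)
(-15538 + (k((6 - 1*(-2))/(-5))*248 - 2*(5 - 6))) + 286587 = (-15538 + (√(8 + (6 - 1*(-2))/(-5))*248 - 2*(5 - 6))) + 286587 = (-15538 + (√(8 + (6 + 2)*(-⅕))*248 - 2*(-1))) + 286587 = (-15538 + (√(8 + 8*(-⅕))*248 + 2)) + 286587 = (-15538 + (√(8 - 8/5)*248 + 2)) + 286587 = (-15538 + (√(32/5)*248 + 2)) + 286587 = (-15538 + ((4*√10/5)*248 + 2)) + 286587 = (-15538 + (992*√10/5 + 2)) + 286587 = (-15538 + (2 + 992*√10/5)) + 286587 = (-15536 + 992*√10/5) + 286587 = 271051 + 992*√10/5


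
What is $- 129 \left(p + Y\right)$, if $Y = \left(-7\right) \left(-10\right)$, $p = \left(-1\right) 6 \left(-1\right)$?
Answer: $-9804$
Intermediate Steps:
$p = 6$ ($p = \left(-6\right) \left(-1\right) = 6$)
$Y = 70$
$- 129 \left(p + Y\right) = - 129 \left(6 + 70\right) = \left(-129\right) 76 = -9804$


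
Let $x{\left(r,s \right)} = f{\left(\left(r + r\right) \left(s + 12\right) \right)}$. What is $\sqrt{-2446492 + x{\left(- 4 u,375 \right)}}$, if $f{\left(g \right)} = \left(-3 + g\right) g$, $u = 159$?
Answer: $2 \sqrt{60580718999} \approx 4.9226 \cdot 10^{5}$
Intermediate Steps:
$f{\left(g \right)} = g \left(-3 + g\right)$
$x{\left(r,s \right)} = 2 r \left(-3 + 2 r \left(12 + s\right)\right) \left(12 + s\right)$ ($x{\left(r,s \right)} = \left(r + r\right) \left(s + 12\right) \left(-3 + \left(r + r\right) \left(s + 12\right)\right) = 2 r \left(12 + s\right) \left(-3 + 2 r \left(12 + s\right)\right) = 2 r \left(-3 + 2 r \left(12 + s\right)\right) \left(12 + s\right)$)
$\sqrt{-2446492 + x{\left(- 4 u,375 \right)}} = \sqrt{-2446492 + 2 \left(\left(-4\right) 159\right) \left(-3 + 2 \left(\left(-4\right) 159\right) \left(12 + 375\right)\right) \left(12 + 375\right)} = \sqrt{-2446492 + 2 \left(-636\right) \left(-3 + 2 \left(-636\right) 387\right) 387} = \sqrt{-2446492 + 2 \left(-636\right) \left(-3 - 492264\right) 387} = \sqrt{-2446492 + 2 \left(-636\right) \left(-492267\right) 387} = \sqrt{-2446492 + 242325322488} = \sqrt{242322875996} = 2 \sqrt{60580718999}$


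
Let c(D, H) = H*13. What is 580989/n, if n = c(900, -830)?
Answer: -580989/10790 ≈ -53.845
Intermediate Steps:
c(D, H) = 13*H
n = -10790 (n = 13*(-830) = -10790)
580989/n = 580989/(-10790) = 580989*(-1/10790) = -580989/10790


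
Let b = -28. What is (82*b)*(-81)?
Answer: 185976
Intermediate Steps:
(82*b)*(-81) = (82*(-28))*(-81) = -2296*(-81) = 185976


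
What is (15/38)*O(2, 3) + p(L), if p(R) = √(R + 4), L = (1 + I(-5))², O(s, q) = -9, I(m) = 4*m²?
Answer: -135/38 + √10205 ≈ 97.467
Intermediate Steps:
L = 10201 (L = (1 + 4*(-5)²)² = (1 + 4*25)² = (1 + 100)² = 101² = 10201)
p(R) = √(4 + R)
(15/38)*O(2, 3) + p(L) = (15/38)*(-9) + √(4 + 10201) = (15*(1/38))*(-9) + √10205 = (15/38)*(-9) + √10205 = -135/38 + √10205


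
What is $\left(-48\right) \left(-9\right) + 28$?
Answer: $460$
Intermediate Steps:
$\left(-48\right) \left(-9\right) + 28 = 432 + 28 = 460$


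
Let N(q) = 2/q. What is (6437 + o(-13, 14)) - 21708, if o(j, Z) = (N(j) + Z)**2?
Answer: -2548399/169 ≈ -15079.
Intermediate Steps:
o(j, Z) = (Z + 2/j)**2 (o(j, Z) = (2/j + Z)**2 = (Z + 2/j)**2)
(6437 + o(-13, 14)) - 21708 = (6437 + (2 + 14*(-13))**2/(-13)**2) - 21708 = (6437 + (2 - 182)**2/169) - 21708 = (6437 + (1/169)*(-180)**2) - 21708 = (6437 + (1/169)*32400) - 21708 = (6437 + 32400/169) - 21708 = 1120253/169 - 21708 = -2548399/169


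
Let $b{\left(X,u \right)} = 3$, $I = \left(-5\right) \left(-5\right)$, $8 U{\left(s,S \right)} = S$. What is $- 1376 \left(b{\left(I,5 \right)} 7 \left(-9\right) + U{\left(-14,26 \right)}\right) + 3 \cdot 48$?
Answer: $255736$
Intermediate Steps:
$U{\left(s,S \right)} = \frac{S}{8}$
$I = 25$
$- 1376 \left(b{\left(I,5 \right)} 7 \left(-9\right) + U{\left(-14,26 \right)}\right) + 3 \cdot 48 = - 1376 \left(3 \cdot 7 \left(-9\right) + \frac{1}{8} \cdot 26\right) + 3 \cdot 48 = - 1376 \left(21 \left(-9\right) + \frac{13}{4}\right) + 144 = - 1376 \left(-189 + \frac{13}{4}\right) + 144 = \left(-1376\right) \left(- \frac{743}{4}\right) + 144 = 255592 + 144 = 255736$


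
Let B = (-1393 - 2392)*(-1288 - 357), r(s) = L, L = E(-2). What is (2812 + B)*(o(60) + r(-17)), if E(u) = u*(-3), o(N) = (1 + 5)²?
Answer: 261623754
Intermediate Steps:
o(N) = 36 (o(N) = 6² = 36)
E(u) = -3*u
L = 6 (L = -3*(-2) = 6)
r(s) = 6
B = 6226325 (B = -3785*(-1645) = 6226325)
(2812 + B)*(o(60) + r(-17)) = (2812 + 6226325)*(36 + 6) = 6229137*42 = 261623754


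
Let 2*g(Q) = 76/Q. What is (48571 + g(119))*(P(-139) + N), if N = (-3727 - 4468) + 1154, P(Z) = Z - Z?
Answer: -40696888467/119 ≈ -3.4199e+8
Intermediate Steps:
P(Z) = 0
N = -7041 (N = -8195 + 1154 = -7041)
g(Q) = 38/Q (g(Q) = (76/Q)/2 = 38/Q)
(48571 + g(119))*(P(-139) + N) = (48571 + 38/119)*(0 - 7041) = (48571 + 38*(1/119))*(-7041) = (48571 + 38/119)*(-7041) = (5779987/119)*(-7041) = -40696888467/119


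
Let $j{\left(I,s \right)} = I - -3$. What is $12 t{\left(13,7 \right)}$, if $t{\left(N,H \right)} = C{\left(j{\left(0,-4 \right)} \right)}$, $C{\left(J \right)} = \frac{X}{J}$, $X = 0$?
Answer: $0$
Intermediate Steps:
$j{\left(I,s \right)} = 3 + I$ ($j{\left(I,s \right)} = I + 3 = 3 + I$)
$C{\left(J \right)} = 0$ ($C{\left(J \right)} = \frac{0}{J} = 0$)
$t{\left(N,H \right)} = 0$
$12 t{\left(13,7 \right)} = 12 \cdot 0 = 0$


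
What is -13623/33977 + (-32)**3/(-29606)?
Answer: 355017899/502961531 ≈ 0.70586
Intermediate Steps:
-13623/33977 + (-32)**3/(-29606) = -13623*1/33977 - 32768*(-1/29606) = -13623/33977 + 16384/14803 = 355017899/502961531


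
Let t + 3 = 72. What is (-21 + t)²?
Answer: 2304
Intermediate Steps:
t = 69 (t = -3 + 72 = 69)
(-21 + t)² = (-21 + 69)² = 48² = 2304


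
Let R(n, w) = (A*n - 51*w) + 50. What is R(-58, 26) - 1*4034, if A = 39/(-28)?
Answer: -73209/14 ≈ -5229.2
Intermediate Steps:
A = -39/28 (A = 39*(-1/28) = -39/28 ≈ -1.3929)
R(n, w) = 50 - 51*w - 39*n/28 (R(n, w) = (-39*n/28 - 51*w) + 50 = (-51*w - 39*n/28) + 50 = 50 - 51*w - 39*n/28)
R(-58, 26) - 1*4034 = (50 - 51*26 - 39/28*(-58)) - 1*4034 = (50 - 1326 + 1131/14) - 4034 = -16733/14 - 4034 = -73209/14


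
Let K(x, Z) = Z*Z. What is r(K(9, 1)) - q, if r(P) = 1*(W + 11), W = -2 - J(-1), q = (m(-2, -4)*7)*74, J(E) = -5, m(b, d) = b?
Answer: 1050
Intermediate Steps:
K(x, Z) = Z**2
q = -1036 (q = -2*7*74 = -14*74 = -1036)
W = 3 (W = -2 - 1*(-5) = -2 + 5 = 3)
r(P) = 14 (r(P) = 1*(3 + 11) = 1*14 = 14)
r(K(9, 1)) - q = 14 - 1*(-1036) = 14 + 1036 = 1050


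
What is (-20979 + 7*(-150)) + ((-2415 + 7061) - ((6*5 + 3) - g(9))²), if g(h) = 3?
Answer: -18283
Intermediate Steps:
(-20979 + 7*(-150)) + ((-2415 + 7061) - ((6*5 + 3) - g(9))²) = (-20979 + 7*(-150)) + ((-2415 + 7061) - ((6*5 + 3) - 1*3)²) = (-20979 - 1050) + (4646 - ((30 + 3) - 3)²) = -22029 + (4646 - (33 - 3)²) = -22029 + (4646 - 1*30²) = -22029 + (4646 - 1*900) = -22029 + (4646 - 900) = -22029 + 3746 = -18283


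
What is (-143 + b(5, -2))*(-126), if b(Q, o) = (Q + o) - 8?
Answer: 18648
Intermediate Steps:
b(Q, o) = -8 + Q + o
(-143 + b(5, -2))*(-126) = (-143 + (-8 + 5 - 2))*(-126) = (-143 - 5)*(-126) = -148*(-126) = 18648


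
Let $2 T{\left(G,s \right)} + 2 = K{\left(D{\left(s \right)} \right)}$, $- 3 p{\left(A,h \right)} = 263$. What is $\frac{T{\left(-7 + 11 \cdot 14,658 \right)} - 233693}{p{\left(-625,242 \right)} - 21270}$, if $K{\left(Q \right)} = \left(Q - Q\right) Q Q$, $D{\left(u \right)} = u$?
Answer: $\frac{701082}{64073} \approx 10.942$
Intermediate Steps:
$p{\left(A,h \right)} = - \frac{263}{3}$ ($p{\left(A,h \right)} = \left(- \frac{1}{3}\right) 263 = - \frac{263}{3}$)
$K{\left(Q \right)} = 0$ ($K{\left(Q \right)} = 0 Q Q = 0 Q = 0$)
$T{\left(G,s \right)} = -1$ ($T{\left(G,s \right)} = -1 + \frac{1}{2} \cdot 0 = -1 + 0 = -1$)
$\frac{T{\left(-7 + 11 \cdot 14,658 \right)} - 233693}{p{\left(-625,242 \right)} - 21270} = \frac{-1 - 233693}{- \frac{263}{3} - 21270} = - \frac{233694}{- \frac{64073}{3}} = \left(-233694\right) \left(- \frac{3}{64073}\right) = \frac{701082}{64073}$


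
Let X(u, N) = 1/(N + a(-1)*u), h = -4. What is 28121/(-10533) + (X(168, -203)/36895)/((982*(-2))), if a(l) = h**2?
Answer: -5063678822729833/1896651222918900 ≈ -2.6698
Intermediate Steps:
a(l) = 16 (a(l) = (-4)**2 = 16)
X(u, N) = 1/(N + 16*u)
28121/(-10533) + (X(168, -203)/36895)/((982*(-2))) = 28121/(-10533) + (1/((-203 + 16*168)*36895))/((982*(-2))) = 28121*(-1/10533) + ((1/36895)/(-203 + 2688))/(-1964) = -28121/10533 + ((1/36895)/2485)*(-1/1964) = -28121/10533 + ((1/2485)*(1/36895))*(-1/1964) = -28121/10533 + (1/91684075)*(-1/1964) = -28121/10533 - 1/180067523300 = -5063678822729833/1896651222918900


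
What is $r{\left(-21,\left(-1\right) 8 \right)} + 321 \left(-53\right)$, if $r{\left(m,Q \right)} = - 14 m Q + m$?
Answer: $-19386$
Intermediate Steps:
$r{\left(m,Q \right)} = m - 14 Q m$ ($r{\left(m,Q \right)} = - 14 Q m + m = m - 14 Q m$)
$r{\left(-21,\left(-1\right) 8 \right)} + 321 \left(-53\right) = - 21 \left(1 - 14 \left(\left(-1\right) 8\right)\right) + 321 \left(-53\right) = - 21 \left(1 - -112\right) - 17013 = - 21 \left(1 + 112\right) - 17013 = \left(-21\right) 113 - 17013 = -2373 - 17013 = -19386$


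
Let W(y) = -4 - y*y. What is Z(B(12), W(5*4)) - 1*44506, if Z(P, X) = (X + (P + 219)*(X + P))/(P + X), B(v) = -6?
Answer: -9079863/205 ≈ -44292.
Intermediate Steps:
W(y) = -4 - y²
Z(P, X) = (X + (219 + P)*(P + X))/(P + X)
Z(B(12), W(5*4)) - 1*44506 = ((-6)² + 219*(-6) + 220*(-4 - (5*4)²) - 6*(-4 - (5*4)²))/(-6 + (-4 - (5*4)²)) - 1*44506 = (36 - 1314 + 220*(-4 - 1*20²) - 6*(-4 - 1*20²))/(-6 + (-4 - 1*20²)) - 44506 = (36 - 1314 + 220*(-4 - 1*400) - 6*(-4 - 1*400))/(-6 + (-4 - 1*400)) - 44506 = (36 - 1314 + 220*(-4 - 400) - 6*(-4 - 400))/(-6 + (-4 - 400)) - 44506 = (36 - 1314 + 220*(-404) - 6*(-404))/(-6 - 404) - 44506 = (36 - 1314 - 88880 + 2424)/(-410) - 44506 = -1/410*(-87734) - 44506 = 43867/205 - 44506 = -9079863/205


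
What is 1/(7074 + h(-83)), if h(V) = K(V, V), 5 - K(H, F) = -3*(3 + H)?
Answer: 1/6839 ≈ 0.00014622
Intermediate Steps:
K(H, F) = 14 + 3*H (K(H, F) = 5 - (-3)*(3 + H) = 5 - (-9 - 3*H) = 5 + (9 + 3*H) = 14 + 3*H)
h(V) = 14 + 3*V
1/(7074 + h(-83)) = 1/(7074 + (14 + 3*(-83))) = 1/(7074 + (14 - 249)) = 1/(7074 - 235) = 1/6839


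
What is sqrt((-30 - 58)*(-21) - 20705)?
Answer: I*sqrt(18857) ≈ 137.32*I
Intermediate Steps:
sqrt((-30 - 58)*(-21) - 20705) = sqrt(-88*(-21) - 20705) = sqrt(1848 - 20705) = sqrt(-18857) = I*sqrt(18857)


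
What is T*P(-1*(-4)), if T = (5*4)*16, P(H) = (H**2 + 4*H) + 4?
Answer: 11520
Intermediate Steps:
P(H) = 4 + H**2 + 4*H
T = 320 (T = 20*16 = 320)
T*P(-1*(-4)) = 320*(4 + (-1*(-4))**2 + 4*(-1*(-4))) = 320*(4 + 4**2 + 4*4) = 320*(4 + 16 + 16) = 320*36 = 11520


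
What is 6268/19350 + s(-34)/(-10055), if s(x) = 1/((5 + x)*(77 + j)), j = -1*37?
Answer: 292434871/902778120 ≈ 0.32393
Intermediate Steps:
j = -37
s(x) = 1/(200 + 40*x) (s(x) = 1/((5 + x)*(77 - 37)) = 1/((5 + x)*40) = 1/(200 + 40*x))
6268/19350 + s(-34)/(-10055) = 6268/19350 + (1/(40*(5 - 34)))/(-10055) = 6268*(1/19350) + ((1/40)/(-29))*(-1/10055) = 3134/9675 + ((1/40)*(-1/29))*(-1/10055) = 3134/9675 - 1/1160*(-1/10055) = 3134/9675 + 1/11663800 = 292434871/902778120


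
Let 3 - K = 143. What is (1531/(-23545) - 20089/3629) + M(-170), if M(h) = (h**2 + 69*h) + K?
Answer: 1454646477646/85444805 ≈ 17024.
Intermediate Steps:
K = -140 (K = 3 - 1*143 = 3 - 143 = -140)
M(h) = -140 + h**2 + 69*h (M(h) = (h**2 + 69*h) - 140 = -140 + h**2 + 69*h)
(1531/(-23545) - 20089/3629) + M(-170) = (1531/(-23545) - 20089/3629) + (-140 + (-170)**2 + 69*(-170)) = (1531*(-1/23545) - 20089*1/3629) + (-140 + 28900 - 11730) = (-1531/23545 - 20089/3629) + 17030 = -478551504/85444805 + 17030 = 1454646477646/85444805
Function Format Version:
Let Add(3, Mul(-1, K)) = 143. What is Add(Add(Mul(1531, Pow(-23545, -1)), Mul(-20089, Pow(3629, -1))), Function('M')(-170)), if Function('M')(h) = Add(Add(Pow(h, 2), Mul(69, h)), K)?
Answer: Rational(1454646477646, 85444805) ≈ 17024.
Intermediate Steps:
K = -140 (K = Add(3, Mul(-1, 143)) = Add(3, -143) = -140)
Function('M')(h) = Add(-140, Pow(h, 2), Mul(69, h)) (Function('M')(h) = Add(Add(Pow(h, 2), Mul(69, h)), -140) = Add(-140, Pow(h, 2), Mul(69, h)))
Add(Add(Mul(1531, Pow(-23545, -1)), Mul(-20089, Pow(3629, -1))), Function('M')(-170)) = Add(Add(Mul(1531, Pow(-23545, -1)), Mul(-20089, Pow(3629, -1))), Add(-140, Pow(-170, 2), Mul(69, -170))) = Add(Add(Mul(1531, Rational(-1, 23545)), Mul(-20089, Rational(1, 3629))), Add(-140, 28900, -11730)) = Add(Add(Rational(-1531, 23545), Rational(-20089, 3629)), 17030) = Add(Rational(-478551504, 85444805), 17030) = Rational(1454646477646, 85444805)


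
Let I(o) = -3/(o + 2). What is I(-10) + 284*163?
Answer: 370339/8 ≈ 46292.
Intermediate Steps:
I(o) = -3/(2 + o)
I(-10) + 284*163 = -3/(2 - 10) + 284*163 = -3/(-8) + 46292 = -3*(-⅛) + 46292 = 3/8 + 46292 = 370339/8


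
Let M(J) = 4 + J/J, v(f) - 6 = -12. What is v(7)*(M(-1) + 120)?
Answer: -750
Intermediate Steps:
v(f) = -6 (v(f) = 6 - 12 = -6)
M(J) = 5 (M(J) = 4 + 1 = 5)
v(7)*(M(-1) + 120) = -6*(5 + 120) = -6*125 = -750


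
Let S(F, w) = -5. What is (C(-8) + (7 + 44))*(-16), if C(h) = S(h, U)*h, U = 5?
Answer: -1456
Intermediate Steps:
C(h) = -5*h
(C(-8) + (7 + 44))*(-16) = (-5*(-8) + (7 + 44))*(-16) = (40 + 51)*(-16) = 91*(-16) = -1456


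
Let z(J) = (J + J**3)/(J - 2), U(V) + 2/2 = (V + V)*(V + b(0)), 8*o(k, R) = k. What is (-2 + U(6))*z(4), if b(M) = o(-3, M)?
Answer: 2193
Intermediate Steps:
o(k, R) = k/8
b(M) = -3/8 (b(M) = (1/8)*(-3) = -3/8)
U(V) = -1 + 2*V*(-3/8 + V) (U(V) = -1 + (V + V)*(V - 3/8) = -1 + (2*V)*(-3/8 + V) = -1 + 2*V*(-3/8 + V))
z(J) = (J + J**3)/(-2 + J)
(-2 + U(6))*z(4) = (-2 + (-1 + 2*6**2 - 3/4*6))*((4 + 4**3)/(-2 + 4)) = (-2 + (-1 + 2*36 - 9/2))*((4 + 64)/2) = (-2 + (-1 + 72 - 9/2))*((1/2)*68) = (-2 + 133/2)*34 = (129/2)*34 = 2193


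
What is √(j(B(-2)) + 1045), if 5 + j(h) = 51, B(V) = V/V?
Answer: √1091 ≈ 33.030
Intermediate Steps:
B(V) = 1
j(h) = 46 (j(h) = -5 + 51 = 46)
√(j(B(-2)) + 1045) = √(46 + 1045) = √1091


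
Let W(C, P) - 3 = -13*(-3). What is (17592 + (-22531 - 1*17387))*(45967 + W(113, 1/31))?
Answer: -1027196934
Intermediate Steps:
W(C, P) = 42 (W(C, P) = 3 - 13*(-3) = 3 + 39 = 42)
(17592 + (-22531 - 1*17387))*(45967 + W(113, 1/31)) = (17592 + (-22531 - 1*17387))*(45967 + 42) = (17592 + (-22531 - 17387))*46009 = (17592 - 39918)*46009 = -22326*46009 = -1027196934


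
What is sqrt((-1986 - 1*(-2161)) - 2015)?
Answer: 4*I*sqrt(115) ≈ 42.895*I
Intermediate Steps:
sqrt((-1986 - 1*(-2161)) - 2015) = sqrt((-1986 + 2161) - 2015) = sqrt(175 - 2015) = sqrt(-1840) = 4*I*sqrt(115)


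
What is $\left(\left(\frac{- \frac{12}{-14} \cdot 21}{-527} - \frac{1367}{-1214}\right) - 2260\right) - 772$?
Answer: $- \frac{1939108339}{639778} \approx -3030.9$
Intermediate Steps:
$\left(\left(\frac{- \frac{12}{-14} \cdot 21}{-527} - \frac{1367}{-1214}\right) - 2260\right) - 772 = \left(\left(\left(-12\right) \left(- \frac{1}{14}\right) 21 \left(- \frac{1}{527}\right) - - \frac{1367}{1214}\right) - 2260\right) - 772 = \left(\left(\frac{6}{7} \cdot 21 \left(- \frac{1}{527}\right) + \frac{1367}{1214}\right) - 2260\right) - 772 = \left(\left(18 \left(- \frac{1}{527}\right) + \frac{1367}{1214}\right) - 2260\right) - 772 = \left(\left(- \frac{18}{527} + \frac{1367}{1214}\right) - 2260\right) - 772 = \left(\frac{698557}{639778} - 2260\right) - 772 = - \frac{1445199723}{639778} - 772 = - \frac{1939108339}{639778}$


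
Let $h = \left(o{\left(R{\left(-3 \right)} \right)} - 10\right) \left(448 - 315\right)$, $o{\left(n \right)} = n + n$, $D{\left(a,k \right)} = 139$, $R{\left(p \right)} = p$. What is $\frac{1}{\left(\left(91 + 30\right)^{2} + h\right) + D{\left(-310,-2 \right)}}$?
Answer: $\frac{1}{12652} \approx 7.9039 \cdot 10^{-5}$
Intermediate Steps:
$o{\left(n \right)} = 2 n$
$h = -2128$ ($h = \left(2 \left(-3\right) - 10\right) \left(448 - 315\right) = \left(-6 - 10\right) 133 = \left(-16\right) 133 = -2128$)
$\frac{1}{\left(\left(91 + 30\right)^{2} + h\right) + D{\left(-310,-2 \right)}} = \frac{1}{\left(\left(91 + 30\right)^{2} - 2128\right) + 139} = \frac{1}{\left(121^{2} - 2128\right) + 139} = \frac{1}{\left(14641 - 2128\right) + 139} = \frac{1}{12513 + 139} = \frac{1}{12652}$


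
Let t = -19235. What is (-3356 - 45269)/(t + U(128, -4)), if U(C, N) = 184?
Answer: 48625/19051 ≈ 2.5524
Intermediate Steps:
(-3356 - 45269)/(t + U(128, -4)) = (-3356 - 45269)/(-19235 + 184) = -48625/(-19051) = -48625*(-1/19051) = 48625/19051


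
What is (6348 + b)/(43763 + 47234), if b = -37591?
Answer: -31243/90997 ≈ -0.34334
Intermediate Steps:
(6348 + b)/(43763 + 47234) = (6348 - 37591)/(43763 + 47234) = -31243/90997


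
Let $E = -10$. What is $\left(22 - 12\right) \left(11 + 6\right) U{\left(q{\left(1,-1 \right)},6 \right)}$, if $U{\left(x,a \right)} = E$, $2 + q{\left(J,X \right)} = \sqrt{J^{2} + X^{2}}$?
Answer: $-1700$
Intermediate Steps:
$q{\left(J,X \right)} = -2 + \sqrt{J^{2} + X^{2}}$
$U{\left(x,a \right)} = -10$
$\left(22 - 12\right) \left(11 + 6\right) U{\left(q{\left(1,-1 \right)},6 \right)} = \left(22 - 12\right) \left(11 + 6\right) \left(-10\right) = 10 \cdot 17 \left(-10\right) = 170 \left(-10\right) = -1700$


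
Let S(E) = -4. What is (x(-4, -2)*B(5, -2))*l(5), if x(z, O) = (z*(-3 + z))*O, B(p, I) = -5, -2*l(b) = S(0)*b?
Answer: 2800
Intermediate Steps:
l(b) = 2*b (l(b) = -(-2)*b = 2*b)
x(z, O) = O*z*(-3 + z)
(x(-4, -2)*B(5, -2))*l(5) = (-2*(-4)*(-3 - 4)*(-5))*(2*5) = (-2*(-4)*(-7)*(-5))*10 = -56*(-5)*10 = 280*10 = 2800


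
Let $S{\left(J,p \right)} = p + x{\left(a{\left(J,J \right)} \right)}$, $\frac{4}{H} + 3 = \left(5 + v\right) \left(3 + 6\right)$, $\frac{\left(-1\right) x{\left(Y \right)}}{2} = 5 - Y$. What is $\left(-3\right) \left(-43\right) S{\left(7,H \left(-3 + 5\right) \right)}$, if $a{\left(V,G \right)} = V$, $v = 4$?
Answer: $\frac{6880}{13} \approx 529.23$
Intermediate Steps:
$x{\left(Y \right)} = -10 + 2 Y$ ($x{\left(Y \right)} = - 2 \left(5 - Y\right) = -10 + 2 Y$)
$H = \frac{2}{39}$ ($H = \frac{4}{-3 + \left(5 + 4\right) \left(3 + 6\right)} = \frac{4}{-3 + 9 \cdot 9} = \frac{4}{-3 + 81} = \frac{4}{78} = 4 \cdot \frac{1}{78} = \frac{2}{39} \approx 0.051282$)
$S{\left(J,p \right)} = -10 + p + 2 J$ ($S{\left(J,p \right)} = p + \left(-10 + 2 J\right) = -10 + p + 2 J$)
$\left(-3\right) \left(-43\right) S{\left(7,H \left(-3 + 5\right) \right)} = \left(-3\right) \left(-43\right) \left(-10 + \frac{2 \left(-3 + 5\right)}{39} + 2 \cdot 7\right) = 129 \left(-10 + \frac{2}{39} \cdot 2 + 14\right) = 129 \left(-10 + \frac{4}{39} + 14\right) = 129 \cdot \frac{160}{39} = \frac{6880}{13}$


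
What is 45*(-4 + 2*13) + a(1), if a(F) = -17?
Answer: 973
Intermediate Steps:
45*(-4 + 2*13) + a(1) = 45*(-4 + 2*13) - 17 = 45*(-4 + 26) - 17 = 45*22 - 17 = 990 - 17 = 973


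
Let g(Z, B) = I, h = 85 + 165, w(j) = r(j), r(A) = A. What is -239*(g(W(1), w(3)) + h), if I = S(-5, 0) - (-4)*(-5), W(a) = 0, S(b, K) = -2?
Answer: -54492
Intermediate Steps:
w(j) = j
h = 250
I = -22 (I = -2 - (-4)*(-5) = -2 - 1*20 = -2 - 20 = -22)
g(Z, B) = -22
-239*(g(W(1), w(3)) + h) = -239*(-22 + 250) = -239*228 = -54492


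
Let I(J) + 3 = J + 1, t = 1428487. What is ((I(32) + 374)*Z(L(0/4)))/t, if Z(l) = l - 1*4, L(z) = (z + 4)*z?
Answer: -1616/1428487 ≈ -0.0011313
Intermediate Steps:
L(z) = z*(4 + z) (L(z) = (4 + z)*z = z*(4 + z))
Z(l) = -4 + l (Z(l) = l - 4 = -4 + l)
I(J) = -2 + J (I(J) = -3 + (J + 1) = -3 + (1 + J) = -2 + J)
((I(32) + 374)*Z(L(0/4)))/t = (((-2 + 32) + 374)*(-4 + (0/4)*(4 + 0/4)))/1428487 = ((30 + 374)*(-4 + (0*(1/4))*(4 + 0*(1/4))))*(1/1428487) = (404*(-4 + 0*(4 + 0)))*(1/1428487) = (404*(-4 + 0*4))*(1/1428487) = (404*(-4 + 0))*(1/1428487) = (404*(-4))*(1/1428487) = -1616*1/1428487 = -1616/1428487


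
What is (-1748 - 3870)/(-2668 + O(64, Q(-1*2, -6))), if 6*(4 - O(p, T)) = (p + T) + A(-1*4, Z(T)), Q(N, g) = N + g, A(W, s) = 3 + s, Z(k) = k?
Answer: 11236/5345 ≈ 2.1021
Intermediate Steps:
O(p, T) = 7/2 - T/3 - p/6 (O(p, T) = 4 - ((p + T) + (3 + T))/6 = 4 - ((T + p) + (3 + T))/6 = 4 - (3 + p + 2*T)/6 = 4 + (-½ - T/3 - p/6) = 7/2 - T/3 - p/6)
(-1748 - 3870)/(-2668 + O(64, Q(-1*2, -6))) = (-1748 - 3870)/(-2668 + (7/2 - (-1*2 - 6)/3 - ⅙*64)) = -5618/(-2668 + (7/2 - (-2 - 6)/3 - 32/3)) = -5618/(-2668 + (7/2 - ⅓*(-8) - 32/3)) = -5618/(-2668 + (7/2 + 8/3 - 32/3)) = -5618/(-2668 - 9/2) = -5618/(-5345/2) = -5618*(-2/5345) = 11236/5345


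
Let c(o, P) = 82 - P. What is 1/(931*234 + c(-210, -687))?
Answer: 1/218623 ≈ 4.5741e-6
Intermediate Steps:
1/(931*234 + c(-210, -687)) = 1/(931*234 + (82 - 1*(-687))) = 1/(217854 + (82 + 687)) = 1/(217854 + 769) = 1/218623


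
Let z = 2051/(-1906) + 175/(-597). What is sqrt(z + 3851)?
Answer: sqrt(4984407425510970)/1137882 ≈ 62.045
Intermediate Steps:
z = -1557997/1137882 (z = 2051*(-1/1906) + 175*(-1/597) = -2051/1906 - 175/597 = -1557997/1137882 ≈ -1.3692)
sqrt(z + 3851) = sqrt(-1557997/1137882 + 3851) = sqrt(4380425585/1137882) = sqrt(4984407425510970)/1137882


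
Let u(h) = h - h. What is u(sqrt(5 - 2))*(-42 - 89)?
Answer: 0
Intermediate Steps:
u(h) = 0
u(sqrt(5 - 2))*(-42 - 89) = 0*(-42 - 89) = 0*(-131) = 0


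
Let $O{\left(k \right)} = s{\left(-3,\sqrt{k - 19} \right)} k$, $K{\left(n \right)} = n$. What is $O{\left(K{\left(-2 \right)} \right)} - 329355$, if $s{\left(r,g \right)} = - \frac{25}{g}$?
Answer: $-329355 - \frac{50 i \sqrt{21}}{21} \approx -3.2936 \cdot 10^{5} - 10.911 i$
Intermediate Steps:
$O{\left(k \right)} = - \frac{25 k}{\sqrt{-19 + k}}$ ($O{\left(k \right)} = - \frac{25}{\sqrt{k - 19}} k = - \frac{25}{\sqrt{-19 + k}} k = - \frac{25 k}{\sqrt{-19 + k}}$)
$O{\left(K{\left(-2 \right)} \right)} - 329355 = \left(-25\right) \left(-2\right) \frac{1}{\sqrt{-19 - 2}} - 329355 = \left(-25\right) \left(-2\right) \frac{1}{\sqrt{-21}} - 329355 = \left(-25\right) \left(-2\right) \left(- \frac{i \sqrt{21}}{21}\right) - 329355 = - \frac{50 i \sqrt{21}}{21} - 329355 = -329355 - \frac{50 i \sqrt{21}}{21}$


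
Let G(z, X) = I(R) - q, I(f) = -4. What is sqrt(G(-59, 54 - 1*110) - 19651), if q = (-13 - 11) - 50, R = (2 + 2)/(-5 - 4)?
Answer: I*sqrt(19581) ≈ 139.93*I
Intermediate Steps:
R = -4/9 (R = 4/(-9) = 4*(-1/9) = -4/9 ≈ -0.44444)
q = -74 (q = -24 - 50 = -74)
G(z, X) = 70 (G(z, X) = -4 - 1*(-74) = -4 + 74 = 70)
sqrt(G(-59, 54 - 1*110) - 19651) = sqrt(70 - 19651) = sqrt(-19581) = I*sqrt(19581)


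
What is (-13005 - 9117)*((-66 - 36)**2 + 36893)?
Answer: -1046304234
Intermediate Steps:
(-13005 - 9117)*((-66 - 36)**2 + 36893) = -22122*((-102)**2 + 36893) = -22122*(10404 + 36893) = -22122*47297 = -1046304234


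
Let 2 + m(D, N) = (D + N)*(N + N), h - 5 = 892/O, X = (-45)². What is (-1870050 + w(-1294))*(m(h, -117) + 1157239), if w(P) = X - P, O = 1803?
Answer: -1327583374769239/601 ≈ -2.2090e+12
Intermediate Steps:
X = 2025
h = 9907/1803 (h = 5 + 892/1803 = 9907/1803 ≈ 5.4947)
m(D, N) = -2 + 2*N*(D + N) (m(D, N) = -2 + (D + N)*(N + N) = -2 + (D + N)*(2*N) = -2 + 2*N*(D + N))
w(P) = 2025 - P
(-1870050 + w(-1294))*(m(h, -117) + 1157239) = (-1870050 + (2025 - 1*(-1294)))*((-2 + 2*(-117)² + 2*(9907/1803)*(-117)) + 1157239) = (-1870050 + (2025 + 1294))*((-2 + 2*13689 - 772746/601) + 1157239) = (-1870050 + 3319)*((-2 + 27378 - 772746/601) + 1157239) = -1866731*(15680230/601 + 1157239) = -1866731*711180869/601 = -1327583374769239/601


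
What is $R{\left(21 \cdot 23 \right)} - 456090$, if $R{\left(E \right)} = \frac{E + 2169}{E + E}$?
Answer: $- \frac{73430048}{161} \approx -4.5609 \cdot 10^{5}$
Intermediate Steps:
$R{\left(E \right)} = \frac{2169 + E}{2 E}$
$R{\left(21 \cdot 23 \right)} - 456090 = \frac{2169 + 21 \cdot 23}{2 \cdot 21 \cdot 23} - 456090 = \frac{2169 + 483}{2 \cdot 483} - 456090 = \frac{1}{2} \cdot \frac{1}{483} \cdot 2652 - 456090 = \frac{442}{161} - 456090 = - \frac{73430048}{161}$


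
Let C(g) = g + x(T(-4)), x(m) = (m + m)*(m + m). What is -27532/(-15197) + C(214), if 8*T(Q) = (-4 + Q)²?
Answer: 7170122/15197 ≈ 471.81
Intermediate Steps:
T(Q) = (-4 + Q)²/8
x(m) = 4*m² (x(m) = (2*m)*(2*m) = 4*m²)
C(g) = 256 + g (C(g) = g + 4*((-4 - 4)²/8)² = g + 4*((⅛)*(-8)²)² = g + 4*((⅛)*64)² = g + 4*8² = g + 4*64 = g + 256 = 256 + g)
-27532/(-15197) + C(214) = -27532/(-15197) + (256 + 214) = -27532*(-1/15197) + 470 = 27532/15197 + 470 = 7170122/15197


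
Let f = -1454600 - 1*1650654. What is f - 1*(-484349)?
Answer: -2620905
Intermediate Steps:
f = -3105254 (f = -1454600 - 1650654 = -3105254)
f - 1*(-484349) = -3105254 - 1*(-484349) = -3105254 + 484349 = -2620905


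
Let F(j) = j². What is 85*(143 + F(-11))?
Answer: 22440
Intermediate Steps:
85*(143 + F(-11)) = 85*(143 + (-11)²) = 85*(143 + 121) = 85*264 = 22440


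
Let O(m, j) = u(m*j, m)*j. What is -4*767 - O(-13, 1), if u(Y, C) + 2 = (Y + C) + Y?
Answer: -3027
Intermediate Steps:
u(Y, C) = -2 + C + 2*Y (u(Y, C) = -2 + ((Y + C) + Y) = -2 + ((C + Y) + Y) = -2 + (C + 2*Y) = -2 + C + 2*Y)
O(m, j) = j*(-2 + m + 2*j*m) (O(m, j) = (-2 + m + 2*(m*j))*j = (-2 + m + 2*(j*m))*j = (-2 + m + 2*j*m)*j = j*(-2 + m + 2*j*m))
-4*767 - O(-13, 1) = -4*767 - (-2 - 13 + 2*1*(-13)) = -3068 - (-2 - 13 - 26) = -3068 - (-41) = -3068 - 1*(-41) = -3068 + 41 = -3027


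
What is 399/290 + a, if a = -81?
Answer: -23091/290 ≈ -79.624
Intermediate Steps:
399/290 + a = 399/290 - 81 = -23091/290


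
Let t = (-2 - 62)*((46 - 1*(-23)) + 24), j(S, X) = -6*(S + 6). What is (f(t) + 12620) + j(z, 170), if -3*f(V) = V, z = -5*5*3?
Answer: 15018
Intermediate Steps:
z = -75 (z = -25*3 = -75)
j(S, X) = -36 - 6*S (j(S, X) = -6*(6 + S) = -36 - 6*S)
t = -5952 (t = -64*((46 + 23) + 24) = -64*(69 + 24) = -64*93 = -5952)
f(V) = -V/3
(f(t) + 12620) + j(z, 170) = (-⅓*(-5952) + 12620) + (-36 - 6*(-75)) = (1984 + 12620) + (-36 + 450) = 14604 + 414 = 15018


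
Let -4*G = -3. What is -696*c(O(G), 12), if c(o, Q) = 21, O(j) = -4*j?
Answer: -14616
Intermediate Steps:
G = ¾ (G = -¼*(-3) = ¾ ≈ 0.75000)
-696*c(O(G), 12) = -696*21 = -14616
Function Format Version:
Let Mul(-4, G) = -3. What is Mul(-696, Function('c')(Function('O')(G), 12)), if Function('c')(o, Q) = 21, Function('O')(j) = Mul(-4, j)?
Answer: -14616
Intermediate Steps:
G = Rational(3, 4) (G = Mul(Rational(-1, 4), -3) = Rational(3, 4) ≈ 0.75000)
Mul(-696, Function('c')(Function('O')(G), 12)) = Mul(-696, 21) = -14616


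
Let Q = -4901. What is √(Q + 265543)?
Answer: 361*√2 ≈ 510.53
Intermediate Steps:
√(Q + 265543) = √(-4901 + 265543) = √260642 = 361*√2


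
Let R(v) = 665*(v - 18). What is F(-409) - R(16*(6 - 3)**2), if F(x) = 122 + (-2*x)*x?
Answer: -418230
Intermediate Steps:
R(v) = -11970 + 665*v (R(v) = 665*(-18 + v) = -11970 + 665*v)
F(x) = 122 - 2*x**2
F(-409) - R(16*(6 - 3)**2) = (122 - 2*(-409)**2) - (-11970 + 665*(16*(6 - 3)**2)) = (122 - 2*167281) - (-11970 + 665*(16*3**2)) = (122 - 334562) - (-11970 + 665*(16*9)) = -334440 - (-11970 + 665*144) = -334440 - (-11970 + 95760) = -334440 - 1*83790 = -334440 - 83790 = -418230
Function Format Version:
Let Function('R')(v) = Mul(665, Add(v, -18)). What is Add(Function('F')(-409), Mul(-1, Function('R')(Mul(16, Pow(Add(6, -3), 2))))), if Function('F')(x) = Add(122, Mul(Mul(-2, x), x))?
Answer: -418230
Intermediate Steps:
Function('R')(v) = Add(-11970, Mul(665, v)) (Function('R')(v) = Mul(665, Add(-18, v)) = Add(-11970, Mul(665, v)))
Function('F')(x) = Add(122, Mul(-2, Pow(x, 2)))
Add(Function('F')(-409), Mul(-1, Function('R')(Mul(16, Pow(Add(6, -3), 2))))) = Add(Add(122, Mul(-2, Pow(-409, 2))), Mul(-1, Add(-11970, Mul(665, Mul(16, Pow(Add(6, -3), 2)))))) = Add(Add(122, Mul(-2, 167281)), Mul(-1, Add(-11970, Mul(665, Mul(16, Pow(3, 2)))))) = Add(Add(122, -334562), Mul(-1, Add(-11970, Mul(665, Mul(16, 9))))) = Add(-334440, Mul(-1, Add(-11970, Mul(665, 144)))) = Add(-334440, Mul(-1, Add(-11970, 95760))) = Add(-334440, Mul(-1, 83790)) = Add(-334440, -83790) = -418230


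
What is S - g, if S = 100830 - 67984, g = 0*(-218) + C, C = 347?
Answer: 32499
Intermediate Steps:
g = 347 (g = 0*(-218) + 347 = 0 + 347 = 347)
S = 32846
S - g = 32846 - 1*347 = 32846 - 347 = 32499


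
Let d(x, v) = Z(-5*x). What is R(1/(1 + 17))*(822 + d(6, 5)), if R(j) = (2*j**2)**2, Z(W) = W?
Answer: 22/729 ≈ 0.030178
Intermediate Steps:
d(x, v) = -5*x
R(j) = 4*j**4
R(1/(1 + 17))*(822 + d(6, 5)) = (4*(1/(1 + 17))**4)*(822 - 5*6) = (4*(1/18)**4)*(822 - 30) = (4*(1/18)**4)*792 = (4*(1/104976))*792 = (1/26244)*792 = 22/729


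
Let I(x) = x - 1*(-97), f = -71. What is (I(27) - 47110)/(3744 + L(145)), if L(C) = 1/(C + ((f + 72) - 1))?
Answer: -166170/13241 ≈ -12.550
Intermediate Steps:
I(x) = 97 + x (I(x) = x + 97 = 97 + x)
L(C) = 1/C (L(C) = 1/(C + ((-71 + 72) - 1)) = 1/(C + (1 - 1)) = 1/(C + 0) = 1/C)
(I(27) - 47110)/(3744 + L(145)) = ((97 + 27) - 47110)/(3744 + 1/145) = (124 - 47110)/(3744 + 1/145) = -46986/542881/145 = -46986*145/542881 = -166170/13241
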